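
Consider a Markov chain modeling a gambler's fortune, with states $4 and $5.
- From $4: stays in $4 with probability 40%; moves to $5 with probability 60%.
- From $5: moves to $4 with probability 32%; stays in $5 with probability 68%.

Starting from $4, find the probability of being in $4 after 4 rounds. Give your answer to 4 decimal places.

Propagate the distribution vector 4 rounds from $4.
After 0 rounds: (1.0000, 0.0000)
After 1 round: (0.4000, 0.6000)
After 2 rounds: (0.3520, 0.6480)
After 3 rounds: (0.3482, 0.6518)
After 4 rounds: (0.3479, 0.6521)
P(in $4 after 4 rounds) = 0.3479

0.3479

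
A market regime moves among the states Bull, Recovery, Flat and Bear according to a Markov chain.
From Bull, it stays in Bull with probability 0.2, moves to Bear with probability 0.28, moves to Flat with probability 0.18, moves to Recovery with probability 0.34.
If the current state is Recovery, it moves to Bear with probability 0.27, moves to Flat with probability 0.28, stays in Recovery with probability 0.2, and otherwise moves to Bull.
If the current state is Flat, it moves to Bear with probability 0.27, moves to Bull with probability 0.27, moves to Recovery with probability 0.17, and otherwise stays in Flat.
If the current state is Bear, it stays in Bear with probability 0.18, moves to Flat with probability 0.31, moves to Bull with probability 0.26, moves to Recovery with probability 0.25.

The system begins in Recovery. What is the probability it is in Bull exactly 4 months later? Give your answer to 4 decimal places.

Propagate the distribution vector 4 months from Recovery.
After 0 months: (0.0000, 1.0000, 0.0000, 0.0000)
After 1 month: (0.2500, 0.2000, 0.2800, 0.2700)
After 2 months: (0.2458, 0.2401, 0.2659, 0.2482)
After 3 months: (0.2455, 0.2388, 0.2655, 0.2501)
After 4 months: (0.2455, 0.2389, 0.2656, 0.2499)
P(in Bull after 4 months) = 0.2455

0.2455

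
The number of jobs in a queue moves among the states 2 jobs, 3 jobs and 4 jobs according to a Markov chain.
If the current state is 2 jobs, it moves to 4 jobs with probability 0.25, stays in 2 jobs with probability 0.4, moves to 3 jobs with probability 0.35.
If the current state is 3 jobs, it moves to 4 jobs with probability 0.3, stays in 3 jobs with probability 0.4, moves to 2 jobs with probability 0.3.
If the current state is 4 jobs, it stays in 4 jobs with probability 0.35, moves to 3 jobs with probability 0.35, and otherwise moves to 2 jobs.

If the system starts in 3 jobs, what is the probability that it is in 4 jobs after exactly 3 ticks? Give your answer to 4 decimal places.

0.2985

Propagate the distribution vector 3 ticks from 3 jobs.
After 0 ticks: (0.0000, 1.0000, 0.0000)
After 1 tick: (0.3000, 0.4000, 0.3000)
After 2 ticks: (0.3300, 0.3700, 0.3000)
After 3 ticks: (0.3330, 0.3685, 0.2985)
P(in 4 jobs after 3 ticks) = 0.2985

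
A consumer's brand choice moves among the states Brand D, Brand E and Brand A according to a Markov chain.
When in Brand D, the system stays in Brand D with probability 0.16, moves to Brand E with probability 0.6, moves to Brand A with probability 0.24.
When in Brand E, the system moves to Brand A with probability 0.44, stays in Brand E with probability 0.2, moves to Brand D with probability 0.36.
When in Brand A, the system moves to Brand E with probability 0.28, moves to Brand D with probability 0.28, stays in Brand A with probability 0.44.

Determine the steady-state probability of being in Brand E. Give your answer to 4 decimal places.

Let the stationary distribution be π with π = πP and π_1 + π_2 + π_3 = 1.
π_1 = 0.16·π_1 + 0.36·π_2 + 0.28·π_3
π_2 = 0.6·π_1 + 0.2·π_2 + 0.28·π_3
Solving with the normalization constraint gives π = (0.2743, 0.3405, 0.3851).
So the stationary probability of Brand E is 0.3405.

0.3405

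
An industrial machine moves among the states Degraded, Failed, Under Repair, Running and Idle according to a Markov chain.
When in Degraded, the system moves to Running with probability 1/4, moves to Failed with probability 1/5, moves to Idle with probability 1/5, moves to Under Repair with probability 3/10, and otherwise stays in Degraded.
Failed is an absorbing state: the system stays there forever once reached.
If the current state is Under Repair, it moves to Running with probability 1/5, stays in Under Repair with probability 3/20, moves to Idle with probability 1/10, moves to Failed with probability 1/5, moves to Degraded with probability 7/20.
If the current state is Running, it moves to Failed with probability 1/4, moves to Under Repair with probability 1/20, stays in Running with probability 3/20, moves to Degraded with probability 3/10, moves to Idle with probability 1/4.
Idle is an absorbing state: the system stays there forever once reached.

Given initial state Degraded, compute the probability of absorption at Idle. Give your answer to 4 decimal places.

0.4733

Let h(s) be the probability of absorption at Idle starting from transient state s. Then h(Idle) = 1 and h(Failed) = 0. By first-step analysis:
h(Degraded) = 0.05·h(Degraded) + 0.2·0 + 0.3·h(Under Repair) + 0.25·h(Running) + 0.2·1
h(Under Repair) = 0.35·h(Degraded) + 0.2·0 + 0.15·h(Under Repair) + 0.2·h(Running) + 0.1·1
h(Running) = 0.3·h(Degraded) + 0.25·0 + 0.05·h(Under Repair) + 0.15·h(Running) + 0.25·1
Solving: h(Degraded) = 0.4733, h(Under Repair) = 0.4270, h(Running) = 0.4863.
Starting from Degraded, the probability is 0.4733.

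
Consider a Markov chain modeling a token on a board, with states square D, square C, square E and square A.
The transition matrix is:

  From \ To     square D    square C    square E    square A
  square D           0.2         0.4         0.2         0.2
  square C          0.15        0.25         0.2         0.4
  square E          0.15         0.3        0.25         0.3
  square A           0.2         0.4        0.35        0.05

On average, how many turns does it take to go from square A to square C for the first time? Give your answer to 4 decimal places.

Let t(s) be the expected number of turns to first reach square C from state s, with t(square C) = 0. Conditioning on the first turn:
t(square D) = 1 + 0.2·t(square D) + 0.2·t(square E) + 0.2·t(square A)
t(square E) = 1 + 0.15·t(square D) + 0.25·t(square E) + 0.3·t(square A)
t(square A) = 1 + 0.2·t(square D) + 0.35·t(square E) + 0.05·t(square A)
Solving: t(square D) = 2.6605, t(square E) = 2.9444, t(square A) = 2.6975.
Expected turns from square A to square C: 2.6975.

2.6975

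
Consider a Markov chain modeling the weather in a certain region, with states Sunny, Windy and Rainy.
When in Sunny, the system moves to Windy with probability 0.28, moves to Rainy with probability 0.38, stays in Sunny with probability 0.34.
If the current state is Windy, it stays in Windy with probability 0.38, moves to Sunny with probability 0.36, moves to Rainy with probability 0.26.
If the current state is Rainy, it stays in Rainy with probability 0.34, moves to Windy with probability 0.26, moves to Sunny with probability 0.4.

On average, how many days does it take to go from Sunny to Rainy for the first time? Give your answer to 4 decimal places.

2.9183

Let t(s) be the expected number of days to first reach Rainy from state s, with t(Rainy) = 0. Conditioning on the first day:
t(Sunny) = 1 + 0.34·t(Sunny) + 0.28·t(Windy)
t(Windy) = 1 + 0.36·t(Sunny) + 0.38·t(Windy)
Solving: t(Sunny) = 2.9183, t(Windy) = 3.3074.
Expected days from Sunny to Rainy: 2.9183.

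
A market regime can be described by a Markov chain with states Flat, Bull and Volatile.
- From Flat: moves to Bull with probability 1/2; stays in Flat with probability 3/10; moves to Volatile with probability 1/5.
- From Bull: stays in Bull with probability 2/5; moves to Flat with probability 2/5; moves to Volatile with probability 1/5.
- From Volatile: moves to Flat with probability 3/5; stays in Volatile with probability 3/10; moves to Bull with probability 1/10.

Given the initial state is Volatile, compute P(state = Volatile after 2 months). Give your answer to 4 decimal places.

Sum over the intermediate state after 1 month:
P = P(Volatile→Flat)·P(Flat→Volatile) + P(Volatile→Bull)·P(Bull→Volatile) + P(Volatile→Volatile)·P(Volatile→Volatile)
  = 0.6×0.2 + 0.1×0.2 + 0.3×0.3
  = 0.1200 + 0.0200 + 0.0900 = 0.2300

0.2300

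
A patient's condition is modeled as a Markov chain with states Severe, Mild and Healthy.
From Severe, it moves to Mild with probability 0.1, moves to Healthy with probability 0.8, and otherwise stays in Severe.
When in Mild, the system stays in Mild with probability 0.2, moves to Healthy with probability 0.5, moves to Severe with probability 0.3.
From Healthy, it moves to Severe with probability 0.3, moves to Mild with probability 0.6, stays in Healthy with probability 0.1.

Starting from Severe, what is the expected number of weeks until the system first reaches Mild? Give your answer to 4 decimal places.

Let t(s) be the expected number of weeks to first reach Mild from state s, with t(Mild) = 0. Conditioning on the first week:
t(Severe) = 1 + 0.1·t(Severe) + 0.8·t(Healthy)
t(Healthy) = 1 + 0.3·t(Severe) + 0.1·t(Healthy)
Solving: t(Severe) = 2.9825, t(Healthy) = 2.1053.
Expected weeks from Severe to Mild: 2.9825.

2.9825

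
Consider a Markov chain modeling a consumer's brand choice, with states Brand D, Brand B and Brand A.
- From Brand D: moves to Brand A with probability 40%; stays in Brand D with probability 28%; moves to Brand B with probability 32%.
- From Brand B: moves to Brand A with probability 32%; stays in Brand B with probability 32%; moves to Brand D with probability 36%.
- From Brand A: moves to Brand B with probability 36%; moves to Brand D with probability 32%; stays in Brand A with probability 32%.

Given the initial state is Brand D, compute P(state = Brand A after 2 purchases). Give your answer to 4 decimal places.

0.3424

Sum over the intermediate state after 1 purchase:
P = P(Brand D→Brand D)·P(Brand D→Brand A) + P(Brand D→Brand B)·P(Brand B→Brand A) + P(Brand D→Brand A)·P(Brand A→Brand A)
  = 0.28×0.4 + 0.32×0.32 + 0.4×0.32
  = 0.1120 + 0.1024 + 0.1280 = 0.3424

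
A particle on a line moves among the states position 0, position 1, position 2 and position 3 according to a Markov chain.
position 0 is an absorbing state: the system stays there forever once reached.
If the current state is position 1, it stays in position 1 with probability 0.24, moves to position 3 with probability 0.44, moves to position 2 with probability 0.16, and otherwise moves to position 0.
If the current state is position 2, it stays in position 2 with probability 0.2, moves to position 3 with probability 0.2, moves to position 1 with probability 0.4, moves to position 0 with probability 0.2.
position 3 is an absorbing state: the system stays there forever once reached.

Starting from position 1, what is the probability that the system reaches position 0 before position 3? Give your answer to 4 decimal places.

0.2941

Let h(s) be the probability of absorption at position 0 starting from transient state s. Then h(position 0) = 1 and h(position 3) = 0. By first-step analysis:
h(position 1) = 0.16·1 + 0.24·h(position 1) + 0.16·h(position 2) + 0.44·0
h(position 2) = 0.2·1 + 0.4·h(position 1) + 0.2·h(position 2) + 0.2·0
Solving: h(position 1) = 0.2941, h(position 2) = 0.3971.
Starting from position 1, the probability is 0.2941.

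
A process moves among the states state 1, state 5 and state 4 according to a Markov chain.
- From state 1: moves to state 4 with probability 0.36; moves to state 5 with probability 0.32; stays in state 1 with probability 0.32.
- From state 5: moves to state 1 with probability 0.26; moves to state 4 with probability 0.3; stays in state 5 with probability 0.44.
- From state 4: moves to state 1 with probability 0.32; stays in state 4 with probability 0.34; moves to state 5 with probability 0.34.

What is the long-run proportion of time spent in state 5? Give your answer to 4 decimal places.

0.3712

Let the stationary distribution be π with π = πP and π_1 + π_2 + π_3 = 1.
π_1 = 0.32·π_1 + 0.26·π_2 + 0.32·π_3
π_2 = 0.32·π_1 + 0.44·π_2 + 0.34·π_3
Solving with the normalization constraint gives π = (0.2977, 0.3712, 0.3311).
So the stationary probability of state 5 is 0.3712.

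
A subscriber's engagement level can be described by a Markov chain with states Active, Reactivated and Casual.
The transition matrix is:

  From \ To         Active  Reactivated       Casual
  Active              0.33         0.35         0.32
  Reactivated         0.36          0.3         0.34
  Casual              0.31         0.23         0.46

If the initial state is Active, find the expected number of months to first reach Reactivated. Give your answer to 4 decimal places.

Let t(s) be the expected number of months to first reach Reactivated from state s, with t(Reactivated) = 0. Conditioning on the first month:
t(Active) = 1 + 0.33·t(Active) + 0.32·t(Casual)
t(Casual) = 1 + 0.31·t(Active) + 0.46·t(Casual)
Solving: t(Active) = 3.2749, t(Casual) = 3.7319.
Expected months from Active to Reactivated: 3.2749.

3.2749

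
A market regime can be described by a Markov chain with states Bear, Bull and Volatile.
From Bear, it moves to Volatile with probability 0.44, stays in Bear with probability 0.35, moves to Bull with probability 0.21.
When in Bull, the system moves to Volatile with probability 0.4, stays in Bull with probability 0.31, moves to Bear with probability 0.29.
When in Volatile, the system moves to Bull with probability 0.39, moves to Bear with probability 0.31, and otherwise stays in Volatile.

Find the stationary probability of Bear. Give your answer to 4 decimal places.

0.3165

Let the stationary distribution be π with π = πP and π_1 + π_2 + π_3 = 1.
π_1 = 0.35·π_1 + 0.29·π_2 + 0.31·π_3
π_2 = 0.21·π_1 + 0.31·π_2 + 0.39·π_3
Solving with the normalization constraint gives π = (0.3165, 0.3084, 0.3751).
So the stationary probability of Bear is 0.3165.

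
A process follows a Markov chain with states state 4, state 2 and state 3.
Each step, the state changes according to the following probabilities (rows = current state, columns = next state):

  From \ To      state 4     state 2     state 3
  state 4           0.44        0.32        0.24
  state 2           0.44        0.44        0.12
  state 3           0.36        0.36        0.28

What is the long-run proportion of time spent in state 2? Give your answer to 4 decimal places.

Let the stationary distribution be π with π = πP and π_1 + π_2 + π_3 = 1.
π_1 = 0.44·π_1 + 0.44·π_2 + 0.36·π_3
π_2 = 0.32·π_1 + 0.44·π_2 + 0.36·π_3
Solving with the normalization constraint gives π = (0.4237, 0.3729, 0.2034).
So the stationary probability of state 2 is 0.3729.

0.3729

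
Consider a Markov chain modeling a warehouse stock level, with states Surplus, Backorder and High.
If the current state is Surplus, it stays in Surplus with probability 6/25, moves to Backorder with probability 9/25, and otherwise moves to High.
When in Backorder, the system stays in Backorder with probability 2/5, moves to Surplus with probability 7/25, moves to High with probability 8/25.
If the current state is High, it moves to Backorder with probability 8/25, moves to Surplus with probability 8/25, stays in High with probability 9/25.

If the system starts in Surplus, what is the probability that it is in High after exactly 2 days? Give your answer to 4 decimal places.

0.3552

Sum over the intermediate state after 1 day:
P = P(Surplus→Surplus)·P(Surplus→High) + P(Surplus→Backorder)·P(Backorder→High) + P(Surplus→High)·P(High→High)
  = 0.24×0.4 + 0.36×0.32 + 0.4×0.36
  = 0.0960 + 0.1152 + 0.1440 = 0.3552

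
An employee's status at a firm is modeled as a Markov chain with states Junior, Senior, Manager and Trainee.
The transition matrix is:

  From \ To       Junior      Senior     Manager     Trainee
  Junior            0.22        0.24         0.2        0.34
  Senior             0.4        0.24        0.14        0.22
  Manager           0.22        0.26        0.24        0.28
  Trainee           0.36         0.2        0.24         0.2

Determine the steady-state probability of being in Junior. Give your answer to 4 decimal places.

0.2988

Let the stationary distribution be π with π = πP and π_1 + π_2 + π_3 + π_4 = 1.
π_1 = 0.22·π_1 + 0.4·π_2 + 0.22·π_3 + 0.36·π_4
π_2 = 0.24·π_1 + 0.24·π_2 + 0.26·π_3 + 0.2·π_4
π_3 = 0.2·π_1 + 0.14·π_2 + 0.24·π_3 + 0.24·π_4
Solving with the normalization constraint gives π = (0.2988, 0.2336, 0.2047, 0.2629).
So the stationary probability of Junior is 0.2988.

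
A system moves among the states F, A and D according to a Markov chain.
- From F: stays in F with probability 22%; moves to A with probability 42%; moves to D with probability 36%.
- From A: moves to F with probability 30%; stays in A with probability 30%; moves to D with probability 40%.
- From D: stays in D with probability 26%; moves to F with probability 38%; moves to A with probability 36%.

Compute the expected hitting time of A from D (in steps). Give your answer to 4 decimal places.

2.6340

Let t(s) be the expected number of steps to first reach A from state s, with t(A) = 0. Conditioning on the first step:
t(F) = 1 + 0.22·t(F) + 0.36·t(D)
t(D) = 1 + 0.38·t(F) + 0.26·t(D)
Solving: t(F) = 2.4977, t(D) = 2.6340.
Expected steps from D to A: 2.6340.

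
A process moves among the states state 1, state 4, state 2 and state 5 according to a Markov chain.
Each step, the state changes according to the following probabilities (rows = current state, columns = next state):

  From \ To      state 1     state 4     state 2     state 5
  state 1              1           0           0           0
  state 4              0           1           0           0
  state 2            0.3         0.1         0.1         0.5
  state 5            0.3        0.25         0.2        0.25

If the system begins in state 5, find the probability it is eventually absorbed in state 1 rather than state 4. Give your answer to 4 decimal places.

Let h(s) be the probability of absorption at state 1 starting from transient state s. Then h(state 1) = 1 and h(state 4) = 0. By first-step analysis:
h(state 2) = 0.3·1 + 0.1·0 + 0.1·h(state 2) + 0.5·h(state 5)
h(state 5) = 0.3·1 + 0.25·0 + 0.2·h(state 2) + 0.25·h(state 5)
Solving: h(state 2) = 0.6522, h(state 5) = 0.5739.
Starting from state 5, the probability is 0.5739.

0.5739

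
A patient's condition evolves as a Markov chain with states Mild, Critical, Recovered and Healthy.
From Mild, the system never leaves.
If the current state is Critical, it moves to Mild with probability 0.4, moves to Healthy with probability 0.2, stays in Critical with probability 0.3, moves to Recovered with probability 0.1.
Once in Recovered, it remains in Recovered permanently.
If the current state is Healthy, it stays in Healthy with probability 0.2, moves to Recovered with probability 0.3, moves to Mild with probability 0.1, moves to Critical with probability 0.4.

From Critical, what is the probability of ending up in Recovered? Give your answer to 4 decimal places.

0.2917

Let h(s) be the probability of absorption at Recovered starting from transient state s. Then h(Recovered) = 1 and h(Mild) = 0. By first-step analysis:
h(Critical) = 0.4·0 + 0.3·h(Critical) + 0.1·1 + 0.2·h(Healthy)
h(Healthy) = 0.1·0 + 0.4·h(Critical) + 0.3·1 + 0.2·h(Healthy)
Solving: h(Critical) = 0.2917, h(Healthy) = 0.5208.
Starting from Critical, the probability is 0.2917.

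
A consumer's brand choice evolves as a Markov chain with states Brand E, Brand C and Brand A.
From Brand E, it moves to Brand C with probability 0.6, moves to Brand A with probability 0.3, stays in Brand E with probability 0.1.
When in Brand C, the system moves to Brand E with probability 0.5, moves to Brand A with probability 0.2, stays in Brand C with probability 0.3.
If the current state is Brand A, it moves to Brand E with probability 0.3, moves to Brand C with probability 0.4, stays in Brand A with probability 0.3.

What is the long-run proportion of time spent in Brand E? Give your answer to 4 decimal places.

Let the stationary distribution be π with π = πP and π_1 + π_2 + π_3 = 1.
π_1 = 0.1·π_1 + 0.5·π_2 + 0.3·π_3
π_2 = 0.6·π_1 + 0.3·π_2 + 0.4·π_3
Solving with the normalization constraint gives π = (0.3203, 0.4219, 0.2578).
So the stationary probability of Brand E is 0.3203.

0.3203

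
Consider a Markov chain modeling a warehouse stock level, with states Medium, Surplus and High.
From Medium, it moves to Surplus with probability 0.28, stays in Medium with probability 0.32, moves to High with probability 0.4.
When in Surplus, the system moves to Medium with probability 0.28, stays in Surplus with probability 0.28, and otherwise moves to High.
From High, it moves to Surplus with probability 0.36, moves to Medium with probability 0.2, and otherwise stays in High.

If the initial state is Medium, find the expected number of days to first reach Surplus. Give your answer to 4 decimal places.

3.1915

Let t(s) be the expected number of days to first reach Surplus from state s, with t(Surplus) = 0. Conditioning on the first day:
t(Medium) = 1 + 0.32·t(Medium) + 0.4·t(High)
t(High) = 1 + 0.2·t(Medium) + 0.44·t(High)
Solving: t(Medium) = 3.1915, t(High) = 2.9255.
Expected days from Medium to Surplus: 3.1915.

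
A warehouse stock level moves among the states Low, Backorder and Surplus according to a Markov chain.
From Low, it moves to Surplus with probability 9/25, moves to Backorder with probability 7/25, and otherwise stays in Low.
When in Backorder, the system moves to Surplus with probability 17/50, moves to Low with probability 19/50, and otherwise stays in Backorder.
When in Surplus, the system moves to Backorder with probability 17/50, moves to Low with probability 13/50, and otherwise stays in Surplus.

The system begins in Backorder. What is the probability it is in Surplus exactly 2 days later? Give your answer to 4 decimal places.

Sum over the intermediate state after 1 day:
P = P(Backorder→Low)·P(Low→Surplus) + P(Backorder→Backorder)·P(Backorder→Surplus) + P(Backorder→Surplus)·P(Surplus→Surplus)
  = 0.38×0.36 + 0.28×0.34 + 0.34×0.4
  = 0.1368 + 0.0952 + 0.1360 = 0.3680

0.3680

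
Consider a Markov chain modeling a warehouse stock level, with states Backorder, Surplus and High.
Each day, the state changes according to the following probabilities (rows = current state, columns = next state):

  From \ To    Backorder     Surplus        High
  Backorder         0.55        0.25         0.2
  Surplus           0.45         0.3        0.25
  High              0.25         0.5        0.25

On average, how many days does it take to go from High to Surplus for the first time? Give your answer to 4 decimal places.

2.4348

Let t(s) be the expected number of days to first reach Surplus from state s, with t(Surplus) = 0. Conditioning on the first day:
t(Backorder) = 1 + 0.55·t(Backorder) + 0.2·t(High)
t(High) = 1 + 0.25·t(Backorder) + 0.25·t(High)
Solving: t(Backorder) = 3.3043, t(High) = 2.4348.
Expected days from High to Surplus: 2.4348.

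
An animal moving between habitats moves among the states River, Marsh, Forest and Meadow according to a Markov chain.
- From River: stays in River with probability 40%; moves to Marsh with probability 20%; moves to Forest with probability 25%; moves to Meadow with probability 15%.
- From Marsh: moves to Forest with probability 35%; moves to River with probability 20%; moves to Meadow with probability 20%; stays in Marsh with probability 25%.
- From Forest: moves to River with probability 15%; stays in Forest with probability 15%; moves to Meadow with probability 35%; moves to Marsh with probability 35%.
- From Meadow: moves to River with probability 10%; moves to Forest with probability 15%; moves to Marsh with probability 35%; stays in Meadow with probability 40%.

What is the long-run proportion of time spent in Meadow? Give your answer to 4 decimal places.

0.2802

Let the stationary distribution be π with π = πP and π_1 + π_2 + π_3 + π_4 = 1.
π_1 = 0.4·π_1 + 0.2·π_2 + 0.15·π_3 + 0.1·π_4
π_2 = 0.2·π_1 + 0.25·π_2 + 0.35·π_3 + 0.35·π_4
π_3 = 0.25·π_1 + 0.35·π_2 + 0.15·π_3 + 0.15·π_4
Solving with the normalization constraint gives π = (0.2007, 0.2908, 0.2282, 0.2802).
So the stationary probability of Meadow is 0.2802.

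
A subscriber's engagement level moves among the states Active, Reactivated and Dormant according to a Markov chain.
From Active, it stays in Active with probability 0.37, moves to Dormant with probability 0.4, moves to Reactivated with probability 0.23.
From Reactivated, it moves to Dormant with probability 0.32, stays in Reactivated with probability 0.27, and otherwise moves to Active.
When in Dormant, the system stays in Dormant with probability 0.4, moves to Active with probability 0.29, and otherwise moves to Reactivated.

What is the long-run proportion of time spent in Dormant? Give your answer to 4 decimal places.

Let the stationary distribution be π with π = πP and π_1 + π_2 + π_3 = 1.
π_1 = 0.37·π_1 + 0.41·π_2 + 0.29·π_3
π_2 = 0.23·π_1 + 0.27·π_2 + 0.31·π_3
Solving with the normalization constraint gives π = (0.3506, 0.2711, 0.3783).
So the stationary probability of Dormant is 0.3783.

0.3783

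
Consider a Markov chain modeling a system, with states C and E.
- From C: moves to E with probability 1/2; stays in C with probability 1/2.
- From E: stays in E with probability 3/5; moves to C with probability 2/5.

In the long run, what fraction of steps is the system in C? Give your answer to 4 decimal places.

Let the stationary distribution be π with π = πP and π_1 + π_2 = 1.
π_1 = 0.5·π_1 + 0.4·π_2
Solving with the normalization constraint gives π = (0.4444, 0.5556).
So the stationary probability of C is 0.4444.

0.4444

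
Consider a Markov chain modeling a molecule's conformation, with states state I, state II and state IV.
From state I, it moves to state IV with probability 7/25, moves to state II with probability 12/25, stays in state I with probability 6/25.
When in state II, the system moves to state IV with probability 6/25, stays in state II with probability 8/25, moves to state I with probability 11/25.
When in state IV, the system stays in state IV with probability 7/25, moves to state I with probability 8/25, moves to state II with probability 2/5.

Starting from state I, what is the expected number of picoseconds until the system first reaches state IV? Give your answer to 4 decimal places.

Let t(s) be the expected number of picoseconds to first reach state IV from state s, with t(state IV) = 0. Conditioning on the first picosecond:
t(state I) = 1 + 0.24·t(state I) + 0.48·t(state II)
t(state II) = 1 + 0.44·t(state I) + 0.32·t(state II)
Solving: t(state I) = 3.7958, t(state II) = 3.9267.
Expected picoseconds from state I to state IV: 3.7958.

3.7958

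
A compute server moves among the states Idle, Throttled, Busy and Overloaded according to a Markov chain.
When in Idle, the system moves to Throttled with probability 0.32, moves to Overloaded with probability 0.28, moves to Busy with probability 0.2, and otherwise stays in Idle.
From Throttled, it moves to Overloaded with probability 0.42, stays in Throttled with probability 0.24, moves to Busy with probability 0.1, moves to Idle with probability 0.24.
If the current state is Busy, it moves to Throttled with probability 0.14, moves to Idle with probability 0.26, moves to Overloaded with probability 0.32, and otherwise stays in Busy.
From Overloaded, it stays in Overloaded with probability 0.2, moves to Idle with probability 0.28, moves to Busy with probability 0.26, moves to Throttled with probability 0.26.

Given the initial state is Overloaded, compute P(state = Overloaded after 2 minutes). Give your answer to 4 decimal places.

0.3108

Propagate the distribution vector 2 minutes from Overloaded.
After 0 minutes: (0.0000, 0.0000, 0.0000, 1.0000)
After 1 minute: (0.2800, 0.2600, 0.2600, 0.2000)
After 2 minutes: (0.2420, 0.2404, 0.2068, 0.3108)
P(in Overloaded after 2 minutes) = 0.3108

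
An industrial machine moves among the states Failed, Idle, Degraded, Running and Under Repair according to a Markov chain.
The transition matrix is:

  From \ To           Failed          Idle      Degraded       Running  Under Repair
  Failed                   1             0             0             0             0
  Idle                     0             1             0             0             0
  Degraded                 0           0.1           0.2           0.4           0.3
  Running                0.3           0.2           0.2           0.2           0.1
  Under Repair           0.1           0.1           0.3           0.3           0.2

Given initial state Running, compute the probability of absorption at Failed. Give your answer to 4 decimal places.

0.5559

Let h(s) be the probability of absorption at Failed starting from transient state s. Then h(Failed) = 1 and h(Idle) = 0. By first-step analysis:
h(Degraded) = 0.1·0 + 0.2·h(Degraded) + 0.4·h(Running) + 0.3·h(Under Repair)
h(Running) = 0.3·1 + 0.2·0 + 0.2·h(Degraded) + 0.2·h(Running) + 0.1·h(Under Repair)
h(Under Repair) = 0.1·1 + 0.1·0 + 0.3·h(Degraded) + 0.3·h(Running) + 0.2·h(Under Repair)
Solving: h(Degraded) = 0.4689, h(Running) = 0.5559, h(Under Repair) = 0.5093.
Starting from Running, the probability is 0.5559.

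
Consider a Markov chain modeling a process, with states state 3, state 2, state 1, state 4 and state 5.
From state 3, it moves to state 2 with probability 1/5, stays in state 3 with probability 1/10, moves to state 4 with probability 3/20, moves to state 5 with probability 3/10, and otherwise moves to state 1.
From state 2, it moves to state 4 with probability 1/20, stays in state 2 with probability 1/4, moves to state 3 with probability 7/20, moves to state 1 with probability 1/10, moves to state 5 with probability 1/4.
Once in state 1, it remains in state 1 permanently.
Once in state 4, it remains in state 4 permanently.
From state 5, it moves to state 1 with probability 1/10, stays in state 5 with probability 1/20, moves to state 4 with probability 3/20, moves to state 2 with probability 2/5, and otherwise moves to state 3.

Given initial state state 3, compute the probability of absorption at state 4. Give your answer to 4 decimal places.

0.4126

Let h(s) be the probability of absorption at state 4 starting from transient state s. Then h(state 4) = 1 and h(state 1) = 0. By first-step analysis:
h(state 3) = 0.1·h(state 3) + 0.2·h(state 2) + 0.25·0 + 0.15·1 + 0.3·h(state 5)
h(state 2) = 0.35·h(state 3) + 0.25·h(state 2) + 0.1·0 + 0.05·1 + 0.25·h(state 5)
h(state 5) = 0.3·h(state 3) + 0.4·h(state 2) + 0.1·0 + 0.15·1 + 0.05·h(state 5)
Solving: h(state 3) = 0.4126, h(state 2) = 0.4133, h(state 5) = 0.4622.
Starting from state 3, the probability is 0.4126.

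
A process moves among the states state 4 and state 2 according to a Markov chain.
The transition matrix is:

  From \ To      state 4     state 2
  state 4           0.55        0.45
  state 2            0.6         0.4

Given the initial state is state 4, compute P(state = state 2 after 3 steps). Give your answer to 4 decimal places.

Propagate the distribution vector 3 steps from state 4.
After 0 steps: (1.0000, 0.0000)
After 1 step: (0.5500, 0.4500)
After 2 steps: (0.5725, 0.4275)
After 3 steps: (0.5714, 0.4286)
P(in state 2 after 3 steps) = 0.4286

0.4286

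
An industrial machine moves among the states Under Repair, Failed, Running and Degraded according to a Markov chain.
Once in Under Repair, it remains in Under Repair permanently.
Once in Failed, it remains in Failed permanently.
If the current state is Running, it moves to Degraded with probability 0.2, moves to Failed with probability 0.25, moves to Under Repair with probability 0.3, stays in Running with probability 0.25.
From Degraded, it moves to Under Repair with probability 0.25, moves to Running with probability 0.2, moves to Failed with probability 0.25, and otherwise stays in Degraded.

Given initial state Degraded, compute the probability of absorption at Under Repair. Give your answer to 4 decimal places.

Let h(s) be the probability of absorption at Under Repair starting from transient state s. Then h(Under Repair) = 1 and h(Failed) = 0. By first-step analysis:
h(Running) = 0.3·1 + 0.25·0 + 0.25·h(Running) + 0.2·h(Degraded)
h(Degraded) = 0.25·1 + 0.25·0 + 0.2·h(Running) + 0.3·h(Degraded)
Solving: h(Running) = 0.5361, h(Degraded) = 0.5103.
Starting from Degraded, the probability is 0.5103.

0.5103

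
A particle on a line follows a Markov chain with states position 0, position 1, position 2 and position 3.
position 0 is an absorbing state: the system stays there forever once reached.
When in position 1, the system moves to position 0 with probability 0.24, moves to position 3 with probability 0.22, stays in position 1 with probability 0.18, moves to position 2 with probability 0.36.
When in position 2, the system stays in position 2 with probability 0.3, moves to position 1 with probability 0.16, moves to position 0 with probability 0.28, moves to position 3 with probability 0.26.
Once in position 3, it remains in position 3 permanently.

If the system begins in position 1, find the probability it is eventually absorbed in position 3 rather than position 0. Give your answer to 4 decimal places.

0.4795

Let h(s) be the probability of absorption at position 3 starting from transient state s. Then h(position 3) = 1 and h(position 0) = 0. By first-step analysis:
h(position 1) = 0.24·0 + 0.18·h(position 1) + 0.36·h(position 2) + 0.22·1
h(position 2) = 0.28·0 + 0.16·h(position 1) + 0.3·h(position 2) + 0.26·1
Solving: h(position 1) = 0.4795, h(position 2) = 0.4810.
Starting from position 1, the probability is 0.4795.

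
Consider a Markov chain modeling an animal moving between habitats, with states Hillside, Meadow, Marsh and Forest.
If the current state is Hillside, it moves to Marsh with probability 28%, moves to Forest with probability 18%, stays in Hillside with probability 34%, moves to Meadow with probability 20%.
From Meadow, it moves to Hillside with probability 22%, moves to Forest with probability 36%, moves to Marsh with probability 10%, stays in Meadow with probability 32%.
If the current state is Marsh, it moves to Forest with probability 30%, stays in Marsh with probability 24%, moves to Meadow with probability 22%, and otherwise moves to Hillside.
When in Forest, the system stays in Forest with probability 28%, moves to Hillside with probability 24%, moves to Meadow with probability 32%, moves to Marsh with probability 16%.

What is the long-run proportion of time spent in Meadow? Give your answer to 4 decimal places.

0.2697

Let the stationary distribution be π with π = πP and π_1 + π_2 + π_3 + π_4 = 1.
π_1 = 0.34·π_1 + 0.22·π_2 + 0.24·π_3 + 0.24·π_4
π_2 = 0.2·π_1 + 0.32·π_2 + 0.22·π_3 + 0.32·π_4
π_3 = 0.28·π_1 + 0.1·π_2 + 0.24·π_3 + 0.16·π_4
Solving with the normalization constraint gives π = (0.2607, 0.2697, 0.1903, 0.2793).
So the stationary probability of Meadow is 0.2697.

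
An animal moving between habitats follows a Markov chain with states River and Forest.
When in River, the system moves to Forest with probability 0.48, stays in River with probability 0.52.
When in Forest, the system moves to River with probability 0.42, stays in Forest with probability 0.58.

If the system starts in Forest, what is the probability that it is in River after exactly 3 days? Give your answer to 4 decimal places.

Propagate the distribution vector 3 days from Forest.
After 0 days: (0.0000, 1.0000)
After 1 day: (0.4200, 0.5800)
After 2 days: (0.4620, 0.5380)
After 3 days: (0.4662, 0.5338)
P(in River after 3 days) = 0.4662

0.4662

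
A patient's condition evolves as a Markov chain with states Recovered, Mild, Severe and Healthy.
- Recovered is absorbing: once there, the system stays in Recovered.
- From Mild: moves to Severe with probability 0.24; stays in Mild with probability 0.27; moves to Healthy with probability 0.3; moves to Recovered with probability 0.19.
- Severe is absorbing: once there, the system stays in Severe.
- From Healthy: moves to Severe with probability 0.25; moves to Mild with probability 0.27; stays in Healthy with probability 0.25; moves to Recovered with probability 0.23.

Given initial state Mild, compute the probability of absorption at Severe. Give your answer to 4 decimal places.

Let h(s) be the probability of absorption at Severe starting from transient state s. Then h(Severe) = 1 and h(Recovered) = 0. By first-step analysis:
h(Mild) = 0.19·0 + 0.27·h(Mild) + 0.24·1 + 0.3·h(Healthy)
h(Healthy) = 0.23·0 + 0.27·h(Mild) + 0.25·1 + 0.25·h(Healthy)
Solving: h(Mild) = 0.5466, h(Healthy) = 0.5301.
Starting from Mild, the probability is 0.5466.

0.5466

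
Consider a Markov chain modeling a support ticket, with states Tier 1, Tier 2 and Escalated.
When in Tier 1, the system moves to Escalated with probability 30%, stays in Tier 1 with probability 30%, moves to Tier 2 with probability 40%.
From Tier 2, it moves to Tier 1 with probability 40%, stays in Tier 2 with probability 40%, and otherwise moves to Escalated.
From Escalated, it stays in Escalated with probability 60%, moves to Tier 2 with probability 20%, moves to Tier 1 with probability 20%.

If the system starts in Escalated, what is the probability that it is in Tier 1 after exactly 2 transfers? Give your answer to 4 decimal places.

Sum over the intermediate state after 1 transfer:
P = P(Escalated→Tier 1)·P(Tier 1→Tier 1) + P(Escalated→Tier 2)·P(Tier 2→Tier 1) + P(Escalated→Escalated)·P(Escalated→Tier 1)
  = 0.2×0.3 + 0.2×0.4 + 0.6×0.2
  = 0.0600 + 0.0800 + 0.1200 = 0.2600

0.2600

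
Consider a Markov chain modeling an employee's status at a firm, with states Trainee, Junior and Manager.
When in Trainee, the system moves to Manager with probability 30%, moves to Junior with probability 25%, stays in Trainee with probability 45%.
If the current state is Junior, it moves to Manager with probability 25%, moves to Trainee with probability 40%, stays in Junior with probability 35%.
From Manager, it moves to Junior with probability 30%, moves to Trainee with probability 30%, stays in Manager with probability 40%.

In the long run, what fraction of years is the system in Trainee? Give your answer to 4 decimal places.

0.3877

Let the stationary distribution be π with π = πP and π_1 + π_2 + π_3 = 1.
π_1 = 0.45·π_1 + 0.4·π_2 + 0.3·π_3
π_2 = 0.25·π_1 + 0.35·π_2 + 0.3·π_3
Solving with the normalization constraint gives π = (0.3877, 0.2954, 0.3169).
So the stationary probability of Trainee is 0.3877.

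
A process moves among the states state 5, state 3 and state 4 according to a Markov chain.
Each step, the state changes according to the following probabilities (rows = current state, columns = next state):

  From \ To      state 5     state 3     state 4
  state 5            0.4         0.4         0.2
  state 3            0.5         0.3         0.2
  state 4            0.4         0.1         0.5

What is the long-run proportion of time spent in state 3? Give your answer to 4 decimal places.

0.2857

Let the stationary distribution be π with π = πP and π_1 + π_2 + π_3 = 1.
π_1 = 0.4·π_1 + 0.5·π_2 + 0.4·π_3
π_2 = 0.4·π_1 + 0.3·π_2 + 0.1·π_3
Solving with the normalization constraint gives π = (0.4286, 0.2857, 0.2857).
So the stationary probability of state 3 is 0.2857.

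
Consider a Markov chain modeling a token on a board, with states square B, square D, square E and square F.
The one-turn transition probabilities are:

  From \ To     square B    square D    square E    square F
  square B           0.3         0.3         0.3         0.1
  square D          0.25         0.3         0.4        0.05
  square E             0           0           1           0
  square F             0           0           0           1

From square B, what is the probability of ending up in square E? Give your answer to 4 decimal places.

0.7952

Let h(s) be the probability of absorption at square E starting from transient state s. Then h(square E) = 1 and h(square F) = 0. By first-step analysis:
h(square B) = 0.3·h(square B) + 0.3·h(square D) + 0.3·1 + 0.1·0
h(square D) = 0.25·h(square B) + 0.3·h(square D) + 0.4·1 + 0.05·0
Solving: h(square B) = 0.7952, h(square D) = 0.8554.
Starting from square B, the probability is 0.7952.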